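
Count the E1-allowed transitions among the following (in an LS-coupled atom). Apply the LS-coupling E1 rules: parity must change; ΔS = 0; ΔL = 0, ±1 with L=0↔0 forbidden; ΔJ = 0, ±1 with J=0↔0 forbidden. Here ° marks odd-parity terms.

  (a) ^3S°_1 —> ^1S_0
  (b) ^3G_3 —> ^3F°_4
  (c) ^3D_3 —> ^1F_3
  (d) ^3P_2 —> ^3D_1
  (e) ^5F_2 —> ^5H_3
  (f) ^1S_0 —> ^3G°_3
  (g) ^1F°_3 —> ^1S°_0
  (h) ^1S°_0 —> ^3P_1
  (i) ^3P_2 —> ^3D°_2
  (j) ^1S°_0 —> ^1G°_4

(a) forbidden (ΔS, ΔL fail)
(b) allowed
(c) forbidden (parity, ΔS fail)
(d) forbidden (parity fails)
(e) forbidden (parity, ΔL fail)
(f) forbidden (ΔS, ΔL, ΔJ fail)
(g) forbidden (parity, ΔL, ΔJ fail)
(h) forbidden (ΔS fails)
(i) allowed
(j) forbidden (parity, ΔL, ΔJ fail)
Total allowed: 2 of 10.

2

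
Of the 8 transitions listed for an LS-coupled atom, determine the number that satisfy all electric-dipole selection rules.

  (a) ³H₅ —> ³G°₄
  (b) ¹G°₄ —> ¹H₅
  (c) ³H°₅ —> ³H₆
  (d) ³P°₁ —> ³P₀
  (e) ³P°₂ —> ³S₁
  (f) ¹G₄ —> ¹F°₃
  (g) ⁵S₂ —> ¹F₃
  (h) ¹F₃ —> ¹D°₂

7

(a) allowed
(b) allowed
(c) allowed
(d) allowed
(e) allowed
(f) allowed
(g) forbidden (parity, ΔS, ΔL fail)
(h) allowed
Total allowed: 7 of 8.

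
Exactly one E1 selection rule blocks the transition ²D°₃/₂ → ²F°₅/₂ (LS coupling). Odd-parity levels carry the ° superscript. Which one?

parity

Parity must change: odd → odd — violated.
ΔS = 0: S: 1/2 → 1/2 — satisfied.
ΔL = 0, ±1 (not L=0↔0): L: 2 → 3, ΔL = +1 — satisfied.
ΔJ = 0, ±1 (not J=0↔0): J: 3/2 → 5/2, ΔJ = +1 — satisfied.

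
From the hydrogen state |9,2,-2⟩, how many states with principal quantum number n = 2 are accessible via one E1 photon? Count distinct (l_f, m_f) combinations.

E1 requires Δl = ±1, so l_f ∈ {1, 3}; with 0 ≤ l_f ≤ n_f−1 = 1, the allowed l_f values are {1}.
For l_f = 1: m_f ∈ {m_i−1, m_i, m_i+1} ∩ [−1, 1] = {-1} → 1 state.
Total: 1.

1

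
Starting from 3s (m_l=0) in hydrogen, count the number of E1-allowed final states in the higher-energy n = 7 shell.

3

E1 requires Δl = ±1, so l_f ∈ {-1, 1}; with 0 ≤ l_f ≤ n_f−1 = 6, the allowed l_f values are {1}.
For l_f = 1: m_f ∈ {m_i−1, m_i, m_i+1} ∩ [−1, 1] = {-1, 0, 1} → 3 states.
Total: 3.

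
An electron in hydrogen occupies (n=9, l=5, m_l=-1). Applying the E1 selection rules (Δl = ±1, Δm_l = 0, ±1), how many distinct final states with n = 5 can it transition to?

3

E1 requires Δl = ±1, so l_f ∈ {4, 6}; with 0 ≤ l_f ≤ n_f−1 = 4, the allowed l_f values are {4}.
For l_f = 4: m_f ∈ {m_i−1, m_i, m_i+1} ∩ [−4, 4] = {-2, -1, 0} → 3 states.
Total: 3.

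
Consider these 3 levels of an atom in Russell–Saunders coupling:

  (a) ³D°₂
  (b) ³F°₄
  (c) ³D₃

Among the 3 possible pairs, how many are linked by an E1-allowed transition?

(a)–(b): forbidden (parity, ΔJ).
(a)–(c): allowed.
(b)–(c): allowed.
Allowed pairs: 2 of 3.

2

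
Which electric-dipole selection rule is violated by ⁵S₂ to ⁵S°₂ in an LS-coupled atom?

Parity must change: even → odd — satisfied.
ΔS = 0: S: 2 → 2 — satisfied.
ΔL = 0, ±1 (not L=0↔0): L: 0 → 0, ΔL = +0 — violated.
ΔJ = 0, ±1 (not J=0↔0): J: 2 → 2, ΔJ = +0 — satisfied.

the L=0 ↔ L=0 exclusion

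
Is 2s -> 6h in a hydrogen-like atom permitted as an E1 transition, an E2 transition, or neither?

neither

Δl = 5 − 0 = +5; l_i + l_f = 5.
E1 (Δl = ±1): not satisfied.
E2 (Δl = 0,±2, l_i+l_f ≥ 2): not satisfied.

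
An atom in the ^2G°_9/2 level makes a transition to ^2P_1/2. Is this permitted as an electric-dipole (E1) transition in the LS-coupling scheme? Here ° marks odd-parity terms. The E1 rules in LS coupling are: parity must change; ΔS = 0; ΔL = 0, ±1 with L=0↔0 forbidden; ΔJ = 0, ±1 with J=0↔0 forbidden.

Parity must change: odd → even — ok.
ΔS = 0: S: 1/2 → 1/2 — ok.
ΔL = 0, ±1 (not L=0↔0): L: 4 → 1, ΔL = -3 — fails.
ΔJ = 0, ±1 (not J=0↔0): J: 9/2 → 1/2, ΔJ = -4 — fails.
Rule(s) violated: ΔL, ΔJ.

forbidden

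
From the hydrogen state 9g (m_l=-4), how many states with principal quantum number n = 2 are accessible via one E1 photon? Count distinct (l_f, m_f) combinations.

0

E1 requires l_f ∈ {3, 5}, but neither lies in [0, 1], so no final state is reachable.
Total: 0.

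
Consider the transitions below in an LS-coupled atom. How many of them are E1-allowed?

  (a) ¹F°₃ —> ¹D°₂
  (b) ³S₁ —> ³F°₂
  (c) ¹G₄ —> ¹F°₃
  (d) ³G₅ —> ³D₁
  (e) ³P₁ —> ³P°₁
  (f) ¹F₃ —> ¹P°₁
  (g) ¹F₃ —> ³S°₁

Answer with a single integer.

2

(a) forbidden (parity fails)
(b) forbidden (ΔL fails)
(c) allowed
(d) forbidden (parity, ΔL, ΔJ fail)
(e) allowed
(f) forbidden (ΔL, ΔJ fail)
(g) forbidden (ΔS, ΔL, ΔJ fail)
Total allowed: 2 of 7.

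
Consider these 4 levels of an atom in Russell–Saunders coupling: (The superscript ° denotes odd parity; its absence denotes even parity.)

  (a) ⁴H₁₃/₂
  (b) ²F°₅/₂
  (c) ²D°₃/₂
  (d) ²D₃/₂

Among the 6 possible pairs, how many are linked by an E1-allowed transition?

2

(a)–(b): forbidden (ΔS, ΔL, ΔJ).
(a)–(c): forbidden (ΔS, ΔL, ΔJ).
(a)–(d): forbidden (parity, ΔS, ΔL, ΔJ).
(b)–(c): forbidden (parity).
(b)–(d): allowed.
(c)–(d): allowed.
Allowed pairs: 2 of 6.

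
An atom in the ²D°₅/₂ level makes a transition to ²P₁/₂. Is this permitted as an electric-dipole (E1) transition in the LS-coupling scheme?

ΔL = 0, ±1 (not L=0↔0): L: 2 → 1, ΔL = -1 — satisfied.
Parity must change: odd → even — satisfied.
ΔJ = 0, ±1 (not J=0↔0): J: 5/2 → 1/2, ΔJ = -2 — violated.
ΔS = 0: S: 1/2 → 1/2 — satisfied.
Rule(s) violated: ΔJ.

forbidden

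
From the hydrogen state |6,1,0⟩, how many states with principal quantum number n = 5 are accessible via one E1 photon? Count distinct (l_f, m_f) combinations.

E1 requires Δl = ±1, so l_f ∈ {0, 2}; with 0 ≤ l_f ≤ n_f−1 = 4, the allowed l_f values are {0, 2}.
For l_f = 0: m_f ∈ {m_i−1, m_i, m_i+1} ∩ [−0, 0] = {0} → 1 state.
For l_f = 2: m_f ∈ {m_i−1, m_i, m_i+1} ∩ [−2, 2] = {-1, 0, 1} → 3 states.
Total: 4.

4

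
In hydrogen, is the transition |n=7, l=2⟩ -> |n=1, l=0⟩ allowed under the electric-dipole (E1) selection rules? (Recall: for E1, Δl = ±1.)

l: 2 → 0 (Δl = -2). Δl = ±1 fails.
The transition is electric-dipole forbidden.

forbidden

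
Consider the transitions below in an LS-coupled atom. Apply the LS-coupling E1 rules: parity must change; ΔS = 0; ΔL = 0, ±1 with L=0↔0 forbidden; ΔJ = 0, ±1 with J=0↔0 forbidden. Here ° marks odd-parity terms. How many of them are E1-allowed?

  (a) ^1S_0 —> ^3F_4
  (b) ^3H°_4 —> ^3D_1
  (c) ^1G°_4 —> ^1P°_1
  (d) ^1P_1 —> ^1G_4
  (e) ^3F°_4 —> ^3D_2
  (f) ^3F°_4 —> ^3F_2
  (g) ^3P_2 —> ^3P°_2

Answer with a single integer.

(a) forbidden (parity, ΔS, ΔL, ΔJ fail)
(b) forbidden (ΔL, ΔJ fail)
(c) forbidden (parity, ΔL, ΔJ fail)
(d) forbidden (parity, ΔL, ΔJ fail)
(e) forbidden (ΔJ fails)
(f) forbidden (ΔJ fails)
(g) allowed
Total allowed: 1 of 7.

1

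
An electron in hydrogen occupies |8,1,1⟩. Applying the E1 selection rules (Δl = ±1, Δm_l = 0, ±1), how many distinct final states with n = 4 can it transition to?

E1 requires Δl = ±1, so l_f ∈ {0, 2}; with 0 ≤ l_f ≤ n_f−1 = 3, the allowed l_f values are {0, 2}.
For l_f = 0: m_f ∈ {m_i−1, m_i, m_i+1} ∩ [−0, 0] = {0} → 1 state.
For l_f = 2: m_f ∈ {m_i−1, m_i, m_i+1} ∩ [−2, 2] = {0, 1, 2} → 3 states.
Total: 4.

4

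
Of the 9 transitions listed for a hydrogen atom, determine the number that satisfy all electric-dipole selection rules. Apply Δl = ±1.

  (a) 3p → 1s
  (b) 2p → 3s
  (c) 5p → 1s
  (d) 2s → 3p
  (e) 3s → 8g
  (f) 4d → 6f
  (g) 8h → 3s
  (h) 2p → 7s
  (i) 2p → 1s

(a) allowed
(b) allowed
(c) allowed
(d) allowed
(e) forbidden — Δl = +4 (E1 requires Δl = ±1)
(f) allowed
(g) forbidden — Δl = -5 (E1 requires Δl = ±1)
(h) allowed
(i) allowed
Total allowed: 7 of 9.

7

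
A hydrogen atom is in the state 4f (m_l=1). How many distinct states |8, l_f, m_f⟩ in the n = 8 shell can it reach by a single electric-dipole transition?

E1 requires Δl = ±1, so l_f ∈ {2, 4}; with 0 ≤ l_f ≤ n_f−1 = 7, the allowed l_f values are {2, 4}.
For l_f = 2: m_f ∈ {m_i−1, m_i, m_i+1} ∩ [−2, 2] = {0, 1, 2} → 3 states.
For l_f = 4: m_f ∈ {m_i−1, m_i, m_i+1} ∩ [−4, 4] = {0, 1, 2} → 3 states.
Total: 6.

6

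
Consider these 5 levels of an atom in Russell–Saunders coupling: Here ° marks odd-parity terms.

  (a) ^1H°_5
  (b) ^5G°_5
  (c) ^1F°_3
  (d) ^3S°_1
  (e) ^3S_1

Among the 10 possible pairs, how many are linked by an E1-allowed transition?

(a)–(b): forbidden (parity, ΔS).
(a)–(c): forbidden (parity, ΔL, ΔJ).
(a)–(d): forbidden (parity, ΔS, ΔL, ΔJ).
(a)–(e): forbidden (ΔS, ΔL, ΔJ).
(b)–(c): forbidden (parity, ΔS, ΔJ).
(b)–(d): forbidden (parity, ΔS, ΔL, ΔJ).
(b)–(e): forbidden (ΔS, ΔL, ΔJ).
(c)–(d): forbidden (parity, ΔS, ΔL, ΔJ).
(c)–(e): forbidden (ΔS, ΔL, ΔJ).
(d)–(e): forbidden (ΔL).
Allowed pairs: 0 of 10.

0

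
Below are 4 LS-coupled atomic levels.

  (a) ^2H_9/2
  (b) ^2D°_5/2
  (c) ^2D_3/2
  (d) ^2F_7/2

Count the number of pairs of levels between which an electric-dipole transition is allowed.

(a)–(b): forbidden (ΔL, ΔJ).
(a)–(c): forbidden (parity, ΔL, ΔJ).
(a)–(d): forbidden (parity, ΔL).
(b)–(c): allowed.
(b)–(d): allowed.
(c)–(d): forbidden (parity, ΔJ).
Allowed pairs: 2 of 6.

2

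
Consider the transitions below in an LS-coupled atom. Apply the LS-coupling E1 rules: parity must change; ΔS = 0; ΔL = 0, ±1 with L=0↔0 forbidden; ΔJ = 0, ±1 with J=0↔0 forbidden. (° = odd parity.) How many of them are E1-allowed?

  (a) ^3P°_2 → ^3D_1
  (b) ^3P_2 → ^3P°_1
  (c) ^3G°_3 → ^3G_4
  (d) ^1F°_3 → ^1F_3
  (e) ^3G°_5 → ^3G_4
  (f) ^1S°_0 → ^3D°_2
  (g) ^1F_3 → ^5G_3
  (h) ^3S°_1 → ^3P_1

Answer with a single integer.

(a) allowed
(b) allowed
(c) allowed
(d) allowed
(e) allowed
(f) forbidden (parity, ΔS, ΔL, ΔJ fail)
(g) forbidden (parity, ΔS fail)
(h) allowed
Total allowed: 6 of 8.

6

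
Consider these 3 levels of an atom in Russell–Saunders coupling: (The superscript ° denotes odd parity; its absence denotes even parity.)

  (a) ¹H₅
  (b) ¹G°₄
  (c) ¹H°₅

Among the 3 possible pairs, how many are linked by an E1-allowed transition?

2

(a)–(b): allowed.
(a)–(c): allowed.
(b)–(c): forbidden (parity).
Allowed pairs: 2 of 3.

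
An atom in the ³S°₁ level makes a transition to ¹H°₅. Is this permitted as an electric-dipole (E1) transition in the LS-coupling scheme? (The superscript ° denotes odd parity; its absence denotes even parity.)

forbidden

Parity must change: odd → odd — fails.
ΔS = 0: S: 1 → 0 — fails.
ΔL = 0, ±1 (not L=0↔0): L: 0 → 5, ΔL = +5 — fails.
ΔJ = 0, ±1 (not J=0↔0): J: 1 → 5, ΔJ = +4 — fails.
Rule(s) violated: parity, ΔS, ΔL, ΔJ.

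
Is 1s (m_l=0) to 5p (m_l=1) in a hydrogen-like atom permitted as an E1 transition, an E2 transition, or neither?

Δl = 1 − 0 = +1; l_i + l_f = 1.
Δm_l = +1.
E1 (Δl = ±1, |Δm_l| ≤ 1): satisfied.
E2 (Δl = 0,±2, l_i+l_f ≥ 2, |Δm_l| ≤ 2): not satisfied.

E1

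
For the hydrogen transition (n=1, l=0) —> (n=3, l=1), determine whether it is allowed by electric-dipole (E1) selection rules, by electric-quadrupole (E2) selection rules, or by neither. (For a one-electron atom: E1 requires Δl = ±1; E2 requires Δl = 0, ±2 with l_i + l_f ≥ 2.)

E1

Δl = 1 − 0 = +1; l_i + l_f = 1.
E1 (Δl = ±1): satisfied.
E2 (Δl = 0,±2, l_i+l_f ≥ 2): not satisfied.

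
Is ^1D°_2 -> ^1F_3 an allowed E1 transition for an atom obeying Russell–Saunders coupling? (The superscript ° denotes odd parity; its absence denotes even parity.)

allowed

ΔS = 0: S: 0 → 0 — ✓.
Parity must change: odd → even — ✓.
ΔJ = 0, ±1 (not J=0↔0): J: 2 → 3, ΔJ = +1 — ✓.
ΔL = 0, ±1 (not L=0↔0): L: 2 → 3, ΔL = +1 — ✓.
All four E1 rules are satisfied.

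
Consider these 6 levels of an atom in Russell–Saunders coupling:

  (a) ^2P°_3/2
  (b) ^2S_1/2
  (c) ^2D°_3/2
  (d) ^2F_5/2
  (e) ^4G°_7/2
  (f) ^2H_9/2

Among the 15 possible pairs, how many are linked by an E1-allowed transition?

(a)–(b): allowed.
(a)–(c): forbidden (parity).
(a)–(d): forbidden (ΔL).
(a)–(e): forbidden (parity, ΔS, ΔL, ΔJ).
(a)–(f): forbidden (ΔL, ΔJ).
(b)–(c): forbidden (ΔL).
(b)–(d): forbidden (parity, ΔL, ΔJ).
(b)–(e): forbidden (ΔS, ΔL, ΔJ).
(b)–(f): forbidden (parity, ΔL, ΔJ).
(c)–(d): allowed.
(c)–(e): forbidden (parity, ΔS, ΔL, ΔJ).
(c)–(f): forbidden (ΔL, ΔJ).
(d)–(e): forbidden (ΔS).
(d)–(f): forbidden (parity, ΔL, ΔJ).
(e)–(f): forbidden (ΔS).
Allowed pairs: 2 of 15.

2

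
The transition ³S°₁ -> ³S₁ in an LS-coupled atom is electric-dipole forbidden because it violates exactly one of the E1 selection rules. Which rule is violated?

the L=0 ↔ L=0 exclusion

Reading off the term symbols: S 1→1, L 0→0, J 1→1, parity odd→even.
Parity must change: odd → even — passes.
ΔS = 0: S: 1 → 1 — passes.
ΔL = 0, ±1 (not L=0↔0): L: 0 → 0, ΔL = +0 — fails.
ΔJ = 0, ±1 (not J=0↔0): J: 1 → 1, ΔJ = +0 — passes.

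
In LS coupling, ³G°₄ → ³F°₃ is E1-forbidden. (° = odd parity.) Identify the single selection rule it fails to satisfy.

parity

Initial level: S=1, L=4, J=4, parity odd. Final level: S=1, L=3, J=3, parity odd.
Parity must change: odd → odd — ✗.
ΔJ = 0, ±1 (not J=0↔0): J: 4 → 3, ΔJ = -1 — ✓.
ΔS = 0: S: 1 → 1 — ✓.
ΔL = 0, ±1 (not L=0↔0): L: 4 → 3, ΔL = -1 — ✓.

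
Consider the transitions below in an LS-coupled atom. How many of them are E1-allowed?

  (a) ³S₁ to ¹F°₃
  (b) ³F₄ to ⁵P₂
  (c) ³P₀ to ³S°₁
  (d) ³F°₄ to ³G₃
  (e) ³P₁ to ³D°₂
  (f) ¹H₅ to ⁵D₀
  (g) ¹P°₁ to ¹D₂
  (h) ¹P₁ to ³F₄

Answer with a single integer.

4

(a) forbidden (ΔS, ΔL, ΔJ fail)
(b) forbidden (parity, ΔS, ΔL, ΔJ fail)
(c) allowed
(d) allowed
(e) allowed
(f) forbidden (parity, ΔS, ΔL, ΔJ fail)
(g) allowed
(h) forbidden (parity, ΔS, ΔL, ΔJ fail)
Total allowed: 4 of 8.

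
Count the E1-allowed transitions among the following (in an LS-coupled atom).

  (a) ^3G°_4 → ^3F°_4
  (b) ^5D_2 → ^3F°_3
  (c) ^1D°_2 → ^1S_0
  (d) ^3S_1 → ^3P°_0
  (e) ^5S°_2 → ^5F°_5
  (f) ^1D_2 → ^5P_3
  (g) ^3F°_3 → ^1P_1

1

(a) forbidden (parity fails)
(b) forbidden (ΔS fails)
(c) forbidden (ΔL, ΔJ fail)
(d) allowed
(e) forbidden (parity, ΔL, ΔJ fail)
(f) forbidden (parity, ΔS fail)
(g) forbidden (ΔS, ΔL, ΔJ fail)
Total allowed: 1 of 7.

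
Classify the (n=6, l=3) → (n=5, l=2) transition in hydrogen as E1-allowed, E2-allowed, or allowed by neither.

E1

Δl = 2 − 3 = -1; l_i + l_f = 5.
E1 (Δl = ±1): satisfied.
E2 (Δl = 0,±2, l_i+l_f ≥ 2): not satisfied.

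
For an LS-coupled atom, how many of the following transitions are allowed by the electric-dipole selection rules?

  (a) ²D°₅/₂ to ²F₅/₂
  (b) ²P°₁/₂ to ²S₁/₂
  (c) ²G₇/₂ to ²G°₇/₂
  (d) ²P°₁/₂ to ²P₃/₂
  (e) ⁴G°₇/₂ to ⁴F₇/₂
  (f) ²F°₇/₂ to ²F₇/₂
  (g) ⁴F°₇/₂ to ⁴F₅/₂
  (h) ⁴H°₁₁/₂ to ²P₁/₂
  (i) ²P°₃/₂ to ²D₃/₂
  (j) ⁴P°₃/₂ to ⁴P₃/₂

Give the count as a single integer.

9

(a) allowed
(b) allowed
(c) allowed
(d) allowed
(e) allowed
(f) allowed
(g) allowed
(h) forbidden (ΔS, ΔL, ΔJ fail)
(i) allowed
(j) allowed
Total allowed: 9 of 10.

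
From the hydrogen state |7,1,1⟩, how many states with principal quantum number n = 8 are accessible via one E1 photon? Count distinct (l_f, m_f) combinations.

4

E1 requires Δl = ±1, so l_f ∈ {0, 2}; with 0 ≤ l_f ≤ n_f−1 = 7, the allowed l_f values are {0, 2}.
For l_f = 0: m_f ∈ {m_i−1, m_i, m_i+1} ∩ [−0, 0] = {0} → 1 state.
For l_f = 2: m_f ∈ {m_i−1, m_i, m_i+1} ∩ [−2, 2] = {0, 1, 2} → 3 states.
Total: 4.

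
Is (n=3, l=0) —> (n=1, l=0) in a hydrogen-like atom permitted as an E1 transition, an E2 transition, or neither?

neither

Δl = 0 − 0 = +0; l_i + l_f = 0.
E1 (Δl = ±1): not satisfied.
E2 (Δl = 0,±2, l_i+l_f ≥ 2): not satisfied.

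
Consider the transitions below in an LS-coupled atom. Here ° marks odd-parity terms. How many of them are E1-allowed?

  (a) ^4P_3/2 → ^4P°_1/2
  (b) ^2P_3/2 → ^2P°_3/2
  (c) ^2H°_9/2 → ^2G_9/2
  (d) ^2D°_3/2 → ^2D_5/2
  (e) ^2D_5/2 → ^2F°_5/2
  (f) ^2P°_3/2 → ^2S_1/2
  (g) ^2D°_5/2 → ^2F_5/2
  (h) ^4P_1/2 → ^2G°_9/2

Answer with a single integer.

7

(a) allowed
(b) allowed
(c) allowed
(d) allowed
(e) allowed
(f) allowed
(g) allowed
(h) forbidden (ΔS, ΔL, ΔJ fail)
Total allowed: 7 of 8.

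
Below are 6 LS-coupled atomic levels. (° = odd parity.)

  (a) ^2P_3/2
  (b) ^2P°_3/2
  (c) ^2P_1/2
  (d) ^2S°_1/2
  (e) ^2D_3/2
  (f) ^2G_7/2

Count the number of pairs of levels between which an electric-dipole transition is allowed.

(a)–(b): allowed.
(a)–(c): forbidden (parity).
(a)–(d): allowed.
(a)–(e): forbidden (parity).
(a)–(f): forbidden (parity, ΔL, ΔJ).
(b)–(c): allowed.
(b)–(d): forbidden (parity).
(b)–(e): allowed.
(b)–(f): forbidden (ΔL, ΔJ).
(c)–(d): allowed.
(c)–(e): forbidden (parity).
(c)–(f): forbidden (parity, ΔL, ΔJ).
(d)–(e): forbidden (ΔL).
(d)–(f): forbidden (ΔL, ΔJ).
(e)–(f): forbidden (parity, ΔL, ΔJ).
Allowed pairs: 5 of 15.

5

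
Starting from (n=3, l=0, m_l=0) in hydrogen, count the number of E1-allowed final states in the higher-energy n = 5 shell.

E1 requires Δl = ±1, so l_f ∈ {-1, 1}; with 0 ≤ l_f ≤ n_f−1 = 4, the allowed l_f values are {1}.
For l_f = 1: m_f ∈ {m_i−1, m_i, m_i+1} ∩ [−1, 1] = {-1, 0, 1} → 3 states.
Total: 3.

3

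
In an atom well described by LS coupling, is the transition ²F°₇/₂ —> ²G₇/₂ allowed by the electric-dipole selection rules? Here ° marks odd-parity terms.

Reading off the term symbols: S 1/2→1/2, L 3→4, J 7/2→7/2, parity odd→even.
Parity must change: odd → even — passes.
ΔS = 0: S: 1/2 → 1/2 — passes.
ΔL = 0, ±1 (not L=0↔0): L: 3 → 4, ΔL = +1 — passes.
ΔJ = 0, ±1 (not J=0↔0): J: 7/2 → 7/2, ΔJ = +0 — passes.
All four E1 rules are satisfied.

allowed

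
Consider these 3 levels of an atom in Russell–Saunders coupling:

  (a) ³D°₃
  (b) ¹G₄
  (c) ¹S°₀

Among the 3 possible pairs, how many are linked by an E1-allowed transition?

(a)–(b): forbidden (ΔS, ΔL).
(a)–(c): forbidden (parity, ΔS, ΔL, ΔJ).
(b)–(c): forbidden (ΔL, ΔJ).
Allowed pairs: 0 of 3.

0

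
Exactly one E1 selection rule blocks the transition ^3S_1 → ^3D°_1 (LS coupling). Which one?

Parity must change: even → odd — satisfied.
ΔS = 0: S: 1 → 1 — satisfied.
ΔL = 0, ±1 (not L=0↔0): L: 0 → 2, ΔL = +2 — violated.
ΔJ = 0, ±1 (not J=0↔0): J: 1 → 1, ΔJ = +0 — satisfied.

the ΔL = 0, ±1 rule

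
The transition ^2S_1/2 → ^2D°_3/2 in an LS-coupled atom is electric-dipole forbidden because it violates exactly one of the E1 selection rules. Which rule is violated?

the ΔL = 0, ±1 rule

Parity must change: even → odd — ok.
ΔS = 0: S: 1/2 → 1/2 — ok.
ΔL = 0, ±1 (not L=0↔0): L: 0 → 2, ΔL = +2 — fails.
ΔJ = 0, ±1 (not J=0↔0): J: 1/2 → 3/2, ΔJ = +1 — ok.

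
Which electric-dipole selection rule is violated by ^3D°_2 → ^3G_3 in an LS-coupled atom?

ΔL = 0, ±1 (not L=0↔0): L: 2 → 4, ΔL = +2 — ✗.
ΔS = 0: S: 1 → 1 — ✓.
Parity must change: odd → even — ✓.
ΔJ = 0, ±1 (not J=0↔0): J: 2 → 3, ΔJ = +1 — ✓.

the ΔL = 0, ±1 rule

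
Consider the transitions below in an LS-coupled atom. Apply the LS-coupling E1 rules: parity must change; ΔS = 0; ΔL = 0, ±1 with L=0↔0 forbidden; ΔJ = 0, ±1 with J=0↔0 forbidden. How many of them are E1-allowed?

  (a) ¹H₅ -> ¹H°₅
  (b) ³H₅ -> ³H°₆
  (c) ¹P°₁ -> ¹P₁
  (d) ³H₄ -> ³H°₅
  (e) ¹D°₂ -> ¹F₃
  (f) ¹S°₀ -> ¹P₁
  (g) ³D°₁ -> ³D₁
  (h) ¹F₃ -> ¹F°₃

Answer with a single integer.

8

(a) allowed
(b) allowed
(c) allowed
(d) allowed
(e) allowed
(f) allowed
(g) allowed
(h) allowed
Total allowed: 8 of 8.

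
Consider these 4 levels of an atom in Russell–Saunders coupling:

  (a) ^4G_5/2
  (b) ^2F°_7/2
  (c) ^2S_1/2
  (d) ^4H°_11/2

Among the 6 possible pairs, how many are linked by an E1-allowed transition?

(a)–(b): forbidden (ΔS).
(a)–(c): forbidden (parity, ΔS, ΔL, ΔJ).
(a)–(d): forbidden (ΔJ).
(b)–(c): forbidden (ΔL, ΔJ).
(b)–(d): forbidden (parity, ΔS, ΔL, ΔJ).
(c)–(d): forbidden (ΔS, ΔL, ΔJ).
Allowed pairs: 0 of 6.

0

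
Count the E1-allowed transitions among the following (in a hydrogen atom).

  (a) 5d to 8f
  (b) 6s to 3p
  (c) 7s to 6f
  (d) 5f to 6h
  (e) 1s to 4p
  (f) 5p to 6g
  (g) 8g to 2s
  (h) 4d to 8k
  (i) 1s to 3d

(a) allowed
(b) allowed
(c) forbidden — Δl = +3 (E1 requires Δl = ±1)
(d) forbidden — Δl = +2 (E1 requires Δl = ±1)
(e) allowed
(f) forbidden — Δl = +3 (E1 requires Δl = ±1)
(g) forbidden — Δl = -4 (E1 requires Δl = ±1)
(h) forbidden — Δl = +5 (E1 requires Δl = ±1)
(i) forbidden — Δl = +2 (E1 requires Δl = ±1)
Total allowed: 3 of 9.

3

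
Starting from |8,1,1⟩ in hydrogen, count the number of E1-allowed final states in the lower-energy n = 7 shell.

4

E1 requires Δl = ±1, so l_f ∈ {0, 2}; with 0 ≤ l_f ≤ n_f−1 = 6, the allowed l_f values are {0, 2}.
For l_f = 0: m_f ∈ {m_i−1, m_i, m_i+1} ∩ [−0, 0] = {0} → 1 state.
For l_f = 2: m_f ∈ {m_i−1, m_i, m_i+1} ∩ [−2, 2] = {0, 1, 2} → 3 states.
Total: 4.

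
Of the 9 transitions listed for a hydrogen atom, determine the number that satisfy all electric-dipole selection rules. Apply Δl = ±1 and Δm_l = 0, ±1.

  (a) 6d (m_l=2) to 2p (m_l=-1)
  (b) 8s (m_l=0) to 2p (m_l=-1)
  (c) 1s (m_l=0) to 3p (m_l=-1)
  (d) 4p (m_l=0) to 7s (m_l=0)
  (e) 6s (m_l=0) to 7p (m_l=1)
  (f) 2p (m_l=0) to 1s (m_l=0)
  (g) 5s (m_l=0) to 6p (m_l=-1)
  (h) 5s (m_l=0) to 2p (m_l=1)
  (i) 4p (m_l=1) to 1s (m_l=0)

(a) forbidden — Δm_l = -3 (E1 requires Δm_l = 0, ±1)
(b) allowed
(c) allowed
(d) allowed
(e) allowed
(f) allowed
(g) allowed
(h) allowed
(i) allowed
Total allowed: 8 of 9.

8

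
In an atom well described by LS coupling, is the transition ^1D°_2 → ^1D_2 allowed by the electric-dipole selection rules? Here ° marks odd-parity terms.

Parity must change: odd → even — passes.
ΔJ = 0, ±1 (not J=0↔0): J: 2 → 2, ΔJ = +0 — passes.
ΔS = 0: S: 0 → 0 — passes.
ΔL = 0, ±1 (not L=0↔0): L: 2 → 2, ΔL = +0 — passes.
All four E1 rules are satisfied.

allowed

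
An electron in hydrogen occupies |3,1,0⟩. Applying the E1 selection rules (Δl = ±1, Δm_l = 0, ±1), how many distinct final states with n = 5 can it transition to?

E1 requires Δl = ±1, so l_f ∈ {0, 2}; with 0 ≤ l_f ≤ n_f−1 = 4, the allowed l_f values are {0, 2}.
For l_f = 0: m_f ∈ {m_i−1, m_i, m_i+1} ∩ [−0, 0] = {0} → 1 state.
For l_f = 2: m_f ∈ {m_i−1, m_i, m_i+1} ∩ [−2, 2] = {-1, 0, 1} → 3 states.
Total: 4.

4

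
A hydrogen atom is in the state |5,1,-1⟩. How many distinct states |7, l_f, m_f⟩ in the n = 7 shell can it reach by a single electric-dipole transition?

E1 requires Δl = ±1, so l_f ∈ {0, 2}; with 0 ≤ l_f ≤ n_f−1 = 6, the allowed l_f values are {0, 2}.
For l_f = 0: m_f ∈ {m_i−1, m_i, m_i+1} ∩ [−0, 0] = {0} → 1 state.
For l_f = 2: m_f ∈ {m_i−1, m_i, m_i+1} ∩ [−2, 2] = {-2, -1, 0} → 3 states.
Total: 4.

4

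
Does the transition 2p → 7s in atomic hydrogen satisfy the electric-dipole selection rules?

allowed

Δl = 0 − 1 = -1; the E1 rule Δl = ±1 is ✓.
All E1 selection rules are satisfied.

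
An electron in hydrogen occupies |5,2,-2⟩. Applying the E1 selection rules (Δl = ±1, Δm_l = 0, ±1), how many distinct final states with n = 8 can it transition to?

E1 requires Δl = ±1, so l_f ∈ {1, 3}; with 0 ≤ l_f ≤ n_f−1 = 7, the allowed l_f values are {1, 3}.
For l_f = 1: m_f ∈ {m_i−1, m_i, m_i+1} ∩ [−1, 1] = {-1} → 1 state.
For l_f = 3: m_f ∈ {m_i−1, m_i, m_i+1} ∩ [−3, 3] = {-3, -2, -1} → 3 states.
Total: 4.

4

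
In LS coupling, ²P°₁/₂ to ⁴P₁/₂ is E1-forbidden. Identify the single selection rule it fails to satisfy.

the ΔS = 0 rule

ΔJ = 0, ±1 (not J=0↔0): J: 1/2 → 1/2, ΔJ = +0 — ok.
ΔS = 0: S: 1/2 → 3/2 — fails.
ΔL = 0, ±1 (not L=0↔0): L: 1 → 1, ΔL = +0 — ok.
Parity must change: odd → even — ok.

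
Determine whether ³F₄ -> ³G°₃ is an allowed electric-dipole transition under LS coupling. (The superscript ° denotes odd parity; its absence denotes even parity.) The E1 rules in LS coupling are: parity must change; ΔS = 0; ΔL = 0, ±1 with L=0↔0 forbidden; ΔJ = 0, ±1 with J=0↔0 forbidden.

allowed

Parity must change: even → odd — ✓.
ΔS = 0: S: 1 → 1 — ✓.
ΔL = 0, ±1 (not L=0↔0): L: 3 → 4, ΔL = +1 — ✓.
ΔJ = 0, ±1 (not J=0↔0): J: 4 → 3, ΔJ = -1 — ✓.
All four E1 rules are satisfied.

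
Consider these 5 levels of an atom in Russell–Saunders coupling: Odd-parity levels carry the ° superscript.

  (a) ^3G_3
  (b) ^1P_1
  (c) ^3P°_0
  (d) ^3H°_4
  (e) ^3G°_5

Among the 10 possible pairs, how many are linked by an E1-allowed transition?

1

(a)–(b): forbidden (parity, ΔS, ΔL, ΔJ).
(a)–(c): forbidden (ΔL, ΔJ).
(a)–(d): allowed.
(a)–(e): forbidden (ΔJ).
(b)–(c): forbidden (ΔS).
(b)–(d): forbidden (ΔS, ΔL, ΔJ).
(b)–(e): forbidden (ΔS, ΔL, ΔJ).
(c)–(d): forbidden (parity, ΔL, ΔJ).
(c)–(e): forbidden (parity, ΔL, ΔJ).
(d)–(e): forbidden (parity).
Allowed pairs: 1 of 10.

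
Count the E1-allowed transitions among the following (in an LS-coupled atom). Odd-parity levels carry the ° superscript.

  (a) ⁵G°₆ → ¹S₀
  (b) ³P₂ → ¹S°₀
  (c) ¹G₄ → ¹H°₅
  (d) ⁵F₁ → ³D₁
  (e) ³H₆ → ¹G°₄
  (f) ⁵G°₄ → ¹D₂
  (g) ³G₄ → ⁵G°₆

1

(a) forbidden (ΔS, ΔL, ΔJ fail)
(b) forbidden (ΔS, ΔJ fail)
(c) allowed
(d) forbidden (parity, ΔS fail)
(e) forbidden (ΔS, ΔJ fail)
(f) forbidden (ΔS, ΔL, ΔJ fail)
(g) forbidden (ΔS, ΔJ fail)
Total allowed: 1 of 7.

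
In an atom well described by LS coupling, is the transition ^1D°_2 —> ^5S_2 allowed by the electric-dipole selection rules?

Reading off the term symbols: S 0→2, L 2→0, J 2→2, parity odd→even.
ΔS = 0: S: 0 → 2 — fails.
Parity must change: odd → even — passes.
ΔJ = 0, ±1 (not J=0↔0): J: 2 → 2, ΔJ = +0 — passes.
ΔL = 0, ±1 (not L=0↔0): L: 2 → 0, ΔL = -2 — fails.
Rule(s) violated: ΔS, ΔL.

forbidden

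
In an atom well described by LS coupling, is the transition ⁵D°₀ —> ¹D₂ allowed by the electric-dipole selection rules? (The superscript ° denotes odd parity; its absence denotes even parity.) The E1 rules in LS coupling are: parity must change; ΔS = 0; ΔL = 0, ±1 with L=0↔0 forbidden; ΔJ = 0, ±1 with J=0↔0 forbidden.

forbidden

ΔL = 0, ±1 (not L=0↔0): L: 2 → 2, ΔL = +0 — passes.
Parity must change: odd → even — passes.
ΔS = 0: S: 2 → 0 — fails.
ΔJ = 0, ±1 (not J=0↔0): J: 0 → 2, ΔJ = +2 — fails.
Rule(s) violated: ΔS, ΔJ.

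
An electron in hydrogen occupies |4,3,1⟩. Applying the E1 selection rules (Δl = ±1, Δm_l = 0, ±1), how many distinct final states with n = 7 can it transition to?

E1 requires Δl = ±1, so l_f ∈ {2, 4}; with 0 ≤ l_f ≤ n_f−1 = 6, the allowed l_f values are {2, 4}.
For l_f = 2: m_f ∈ {m_i−1, m_i, m_i+1} ∩ [−2, 2] = {0, 1, 2} → 3 states.
For l_f = 4: m_f ∈ {m_i−1, m_i, m_i+1} ∩ [−4, 4] = {0, 1, 2} → 3 states.
Total: 6.

6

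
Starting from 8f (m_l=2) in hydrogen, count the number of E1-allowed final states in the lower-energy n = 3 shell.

2

E1 requires Δl = ±1, so l_f ∈ {2, 4}; with 0 ≤ l_f ≤ n_f−1 = 2, the allowed l_f values are {2}.
For l_f = 2: m_f ∈ {m_i−1, m_i, m_i+1} ∩ [−2, 2] = {1, 2} → 2 states.
Total: 2.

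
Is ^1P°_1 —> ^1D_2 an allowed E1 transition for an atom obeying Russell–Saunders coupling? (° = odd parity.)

Initial level: S=0, L=1, J=1, parity odd. Final level: S=0, L=2, J=2, parity even.
Parity must change: odd → even — ok.
ΔS = 0: S: 0 → 0 — ok.
ΔL = 0, ±1 (not L=0↔0): L: 1 → 2, ΔL = +1 — ok.
ΔJ = 0, ±1 (not J=0↔0): J: 1 → 2, ΔJ = +1 — ok.
All four E1 rules are satisfied.

allowed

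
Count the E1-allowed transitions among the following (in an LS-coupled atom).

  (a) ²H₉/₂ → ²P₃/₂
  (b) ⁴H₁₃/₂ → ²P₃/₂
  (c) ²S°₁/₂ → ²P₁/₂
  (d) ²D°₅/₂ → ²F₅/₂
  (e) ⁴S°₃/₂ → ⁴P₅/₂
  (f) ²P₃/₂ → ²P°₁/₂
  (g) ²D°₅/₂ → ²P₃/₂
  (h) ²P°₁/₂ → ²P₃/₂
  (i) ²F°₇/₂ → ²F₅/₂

(a) forbidden (parity, ΔL, ΔJ fail)
(b) forbidden (parity, ΔS, ΔL, ΔJ fail)
(c) allowed
(d) allowed
(e) allowed
(f) allowed
(g) allowed
(h) allowed
(i) allowed
Total allowed: 7 of 9.

7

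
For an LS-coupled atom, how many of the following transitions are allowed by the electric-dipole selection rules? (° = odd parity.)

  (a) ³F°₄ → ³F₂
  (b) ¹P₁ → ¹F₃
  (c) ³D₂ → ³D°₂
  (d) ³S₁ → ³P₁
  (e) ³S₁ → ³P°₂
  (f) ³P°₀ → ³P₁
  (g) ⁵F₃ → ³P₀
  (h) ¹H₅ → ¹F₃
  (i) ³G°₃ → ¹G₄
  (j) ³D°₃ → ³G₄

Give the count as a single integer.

(a) forbidden (ΔJ fails)
(b) forbidden (parity, ΔL, ΔJ fail)
(c) allowed
(d) forbidden (parity fails)
(e) allowed
(f) allowed
(g) forbidden (parity, ΔS, ΔL, ΔJ fail)
(h) forbidden (parity, ΔL, ΔJ fail)
(i) forbidden (ΔS fails)
(j) forbidden (ΔL fails)
Total allowed: 3 of 10.

3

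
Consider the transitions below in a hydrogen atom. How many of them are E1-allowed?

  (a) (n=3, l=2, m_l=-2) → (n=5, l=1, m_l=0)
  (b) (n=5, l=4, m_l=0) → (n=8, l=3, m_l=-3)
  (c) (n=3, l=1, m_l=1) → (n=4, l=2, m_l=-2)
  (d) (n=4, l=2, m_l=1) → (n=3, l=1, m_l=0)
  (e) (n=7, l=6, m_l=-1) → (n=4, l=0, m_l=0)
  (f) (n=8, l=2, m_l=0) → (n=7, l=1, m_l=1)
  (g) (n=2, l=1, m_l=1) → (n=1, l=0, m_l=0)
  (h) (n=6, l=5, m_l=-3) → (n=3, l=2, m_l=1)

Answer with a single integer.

3

(a) forbidden — Δm_l = +2 (E1 requires Δm_l = 0, ±1)
(b) forbidden — Δm_l = -3 (E1 requires Δm_l = 0, ±1)
(c) forbidden — Δm_l = -3 (E1 requires Δm_l = 0, ±1)
(d) allowed
(e) forbidden — Δl = -6 (E1 requires Δl = ±1)
(f) allowed
(g) allowed
(h) forbidden — Δl = -3 (E1 requires Δl = ±1); Δm_l = +4 (E1 requires Δm_l = 0, ±1)
Total allowed: 3 of 8.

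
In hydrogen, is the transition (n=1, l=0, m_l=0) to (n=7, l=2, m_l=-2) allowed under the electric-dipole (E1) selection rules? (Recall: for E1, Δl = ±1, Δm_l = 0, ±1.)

Initial l = 0, final l = 2, so Δl = +2. E1 requires Δl = ±1: fails.
Δm_l = -2 − (0) = -2. E1 requires Δm_l = 0, ±1: fails.
The transition is electric-dipole forbidden.

forbidden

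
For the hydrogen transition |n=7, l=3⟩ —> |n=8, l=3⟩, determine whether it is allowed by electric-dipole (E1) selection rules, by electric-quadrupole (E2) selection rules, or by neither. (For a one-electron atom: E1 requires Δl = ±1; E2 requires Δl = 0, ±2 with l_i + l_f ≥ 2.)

E2

Δl = 3 − 3 = +0; l_i + l_f = 6.
E1 (Δl = ±1): not satisfied.
E2 (Δl = 0,±2, l_i+l_f ≥ 2): satisfied.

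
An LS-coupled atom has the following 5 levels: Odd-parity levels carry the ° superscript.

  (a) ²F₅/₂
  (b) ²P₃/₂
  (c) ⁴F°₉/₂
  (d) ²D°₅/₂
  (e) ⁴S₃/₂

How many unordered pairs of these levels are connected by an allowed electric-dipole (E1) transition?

(a)–(b): forbidden (parity, ΔL).
(a)–(c): forbidden (ΔS, ΔJ).
(a)–(d): allowed.
(a)–(e): forbidden (parity, ΔS, ΔL).
(b)–(c): forbidden (ΔS, ΔL, ΔJ).
(b)–(d): allowed.
(b)–(e): forbidden (parity, ΔS).
(c)–(d): forbidden (parity, ΔS, ΔJ).
(c)–(e): forbidden (ΔL, ΔJ).
(d)–(e): forbidden (ΔS, ΔL).
Allowed pairs: 2 of 10.

2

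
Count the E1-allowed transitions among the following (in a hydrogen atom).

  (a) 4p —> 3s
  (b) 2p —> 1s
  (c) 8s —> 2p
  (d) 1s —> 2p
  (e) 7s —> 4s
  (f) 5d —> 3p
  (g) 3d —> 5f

(a) allowed
(b) allowed
(c) allowed
(d) allowed
(e) forbidden — Δl = +0 (E1 requires Δl = ±1)
(f) allowed
(g) allowed
Total allowed: 6 of 7.

6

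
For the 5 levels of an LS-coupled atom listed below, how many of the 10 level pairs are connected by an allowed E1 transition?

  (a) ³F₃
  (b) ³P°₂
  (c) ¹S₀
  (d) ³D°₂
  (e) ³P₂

3

(a)–(b): forbidden (ΔL).
(a)–(c): forbidden (parity, ΔS, ΔL, ΔJ).
(a)–(d): allowed.
(a)–(e): forbidden (parity, ΔL).
(b)–(c): forbidden (ΔS, ΔJ).
(b)–(d): forbidden (parity).
(b)–(e): allowed.
(c)–(d): forbidden (ΔS, ΔL, ΔJ).
(c)–(e): forbidden (parity, ΔS, ΔJ).
(d)–(e): allowed.
Allowed pairs: 3 of 10.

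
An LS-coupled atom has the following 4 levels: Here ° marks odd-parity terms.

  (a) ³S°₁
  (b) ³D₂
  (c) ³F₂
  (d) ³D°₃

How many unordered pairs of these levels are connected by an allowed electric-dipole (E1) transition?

2

(a)–(b): forbidden (ΔL).
(a)–(c): forbidden (ΔL).
(a)–(d): forbidden (parity, ΔL, ΔJ).
(b)–(c): forbidden (parity).
(b)–(d): allowed.
(c)–(d): allowed.
Allowed pairs: 2 of 6.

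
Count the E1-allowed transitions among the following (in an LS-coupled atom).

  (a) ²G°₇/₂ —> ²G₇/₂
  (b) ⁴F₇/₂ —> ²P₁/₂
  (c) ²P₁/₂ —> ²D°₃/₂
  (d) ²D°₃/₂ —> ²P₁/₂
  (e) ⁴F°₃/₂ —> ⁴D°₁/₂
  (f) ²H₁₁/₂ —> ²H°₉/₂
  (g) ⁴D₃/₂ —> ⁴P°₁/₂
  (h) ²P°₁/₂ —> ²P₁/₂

6

(a) allowed
(b) forbidden (parity, ΔS, ΔL, ΔJ fail)
(c) allowed
(d) allowed
(e) forbidden (parity fails)
(f) allowed
(g) allowed
(h) allowed
Total allowed: 6 of 8.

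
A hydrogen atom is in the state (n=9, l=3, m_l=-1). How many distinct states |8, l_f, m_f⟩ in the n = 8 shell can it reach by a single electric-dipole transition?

E1 requires Δl = ±1, so l_f ∈ {2, 4}; with 0 ≤ l_f ≤ n_f−1 = 7, the allowed l_f values are {2, 4}.
For l_f = 2: m_f ∈ {m_i−1, m_i, m_i+1} ∩ [−2, 2] = {-2, -1, 0} → 3 states.
For l_f = 4: m_f ∈ {m_i−1, m_i, m_i+1} ∩ [−4, 4] = {-2, -1, 0} → 3 states.
Total: 6.

6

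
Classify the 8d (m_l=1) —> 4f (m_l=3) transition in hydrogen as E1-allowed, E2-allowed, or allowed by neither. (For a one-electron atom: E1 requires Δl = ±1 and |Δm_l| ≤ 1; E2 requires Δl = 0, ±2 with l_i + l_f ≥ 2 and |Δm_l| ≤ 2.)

neither

Δl = 3 − 2 = +1; l_i + l_f = 5.
Δm_l = +2.
E1 (Δl = ±1, |Δm_l| ≤ 1): not satisfied.
E2 (Δl = 0,±2, l_i+l_f ≥ 2, |Δm_l| ≤ 2): not satisfied.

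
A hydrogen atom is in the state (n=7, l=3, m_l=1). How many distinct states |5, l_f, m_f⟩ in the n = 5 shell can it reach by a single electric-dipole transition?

6

E1 requires Δl = ±1, so l_f ∈ {2, 4}; with 0 ≤ l_f ≤ n_f−1 = 4, the allowed l_f values are {2, 4}.
For l_f = 2: m_f ∈ {m_i−1, m_i, m_i+1} ∩ [−2, 2] = {0, 1, 2} → 3 states.
For l_f = 4: m_f ∈ {m_i−1, m_i, m_i+1} ∩ [−4, 4] = {0, 1, 2} → 3 states.
Total: 6.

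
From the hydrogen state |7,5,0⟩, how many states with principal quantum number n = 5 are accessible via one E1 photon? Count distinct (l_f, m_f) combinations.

E1 requires Δl = ±1, so l_f ∈ {4, 6}; with 0 ≤ l_f ≤ n_f−1 = 4, the allowed l_f values are {4}.
For l_f = 4: m_f ∈ {m_i−1, m_i, m_i+1} ∩ [−4, 4] = {-1, 0, 1} → 3 states.
Total: 3.

3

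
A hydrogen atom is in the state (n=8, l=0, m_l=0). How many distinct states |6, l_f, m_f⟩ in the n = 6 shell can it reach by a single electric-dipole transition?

3

E1 requires Δl = ±1, so l_f ∈ {-1, 1}; with 0 ≤ l_f ≤ n_f−1 = 5, the allowed l_f values are {1}.
For l_f = 1: m_f ∈ {m_i−1, m_i, m_i+1} ∩ [−1, 1] = {-1, 0, 1} → 3 states.
Total: 3.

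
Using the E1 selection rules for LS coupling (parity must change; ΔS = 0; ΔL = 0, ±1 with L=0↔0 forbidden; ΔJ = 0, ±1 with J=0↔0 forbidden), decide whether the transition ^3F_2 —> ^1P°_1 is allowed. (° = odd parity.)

Reading off the term symbols: S 1→0, L 3→1, J 2→1, parity even→odd.
Parity must change: even → odd — satisfied.
ΔS = 0: S: 1 → 0 — violated.
ΔL = 0, ±1 (not L=0↔0): L: 3 → 1, ΔL = -2 — violated.
ΔJ = 0, ±1 (not J=0↔0): J: 2 → 1, ΔJ = -1 — satisfied.
Rule(s) violated: ΔS, ΔL.

forbidden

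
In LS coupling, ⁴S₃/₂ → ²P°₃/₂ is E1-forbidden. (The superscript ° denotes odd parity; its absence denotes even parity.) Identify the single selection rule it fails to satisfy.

Reading off the term symbols: S 3/2→1/2, L 0→1, J 3/2→3/2, parity even→odd.
Parity must change: even → odd — passes.
ΔS = 0: S: 3/2 → 1/2 — fails.
ΔL = 0, ±1 (not L=0↔0): L: 0 → 1, ΔL = +1 — passes.
ΔJ = 0, ±1 (not J=0↔0): J: 3/2 → 3/2, ΔJ = +0 — passes.

the ΔS = 0 rule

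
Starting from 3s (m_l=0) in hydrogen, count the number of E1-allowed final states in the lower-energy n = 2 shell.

E1 requires Δl = ±1, so l_f ∈ {-1, 1}; with 0 ≤ l_f ≤ n_f−1 = 1, the allowed l_f values are {1}.
For l_f = 1: m_f ∈ {m_i−1, m_i, m_i+1} ∩ [−1, 1] = {-1, 0, 1} → 3 states.
Total: 3.

3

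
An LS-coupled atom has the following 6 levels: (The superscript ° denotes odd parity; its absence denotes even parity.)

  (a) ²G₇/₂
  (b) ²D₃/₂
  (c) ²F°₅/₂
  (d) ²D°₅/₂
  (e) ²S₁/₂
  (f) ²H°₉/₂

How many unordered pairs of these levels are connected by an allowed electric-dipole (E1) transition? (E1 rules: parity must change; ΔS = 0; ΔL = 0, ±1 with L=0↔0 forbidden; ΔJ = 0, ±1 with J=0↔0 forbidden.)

4

(a)–(b): forbidden (parity, ΔL, ΔJ).
(a)–(c): allowed.
(a)–(d): forbidden (ΔL).
(a)–(e): forbidden (parity, ΔL, ΔJ).
(a)–(f): allowed.
(b)–(c): allowed.
(b)–(d): allowed.
(b)–(e): forbidden (parity, ΔL).
(b)–(f): forbidden (ΔL, ΔJ).
(c)–(d): forbidden (parity).
(c)–(e): forbidden (ΔL, ΔJ).
(c)–(f): forbidden (parity, ΔL, ΔJ).
(d)–(e): forbidden (ΔL, ΔJ).
(d)–(f): forbidden (parity, ΔL, ΔJ).
(e)–(f): forbidden (ΔL, ΔJ).
Allowed pairs: 4 of 15.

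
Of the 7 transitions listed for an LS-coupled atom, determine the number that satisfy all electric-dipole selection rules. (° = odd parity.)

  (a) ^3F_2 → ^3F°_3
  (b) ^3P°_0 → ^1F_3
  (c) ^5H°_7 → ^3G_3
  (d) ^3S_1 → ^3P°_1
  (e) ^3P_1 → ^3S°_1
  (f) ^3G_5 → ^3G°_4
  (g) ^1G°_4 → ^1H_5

(a) allowed
(b) forbidden (ΔS, ΔL, ΔJ fail)
(c) forbidden (ΔS, ΔJ fail)
(d) allowed
(e) allowed
(f) allowed
(g) allowed
Total allowed: 5 of 7.

5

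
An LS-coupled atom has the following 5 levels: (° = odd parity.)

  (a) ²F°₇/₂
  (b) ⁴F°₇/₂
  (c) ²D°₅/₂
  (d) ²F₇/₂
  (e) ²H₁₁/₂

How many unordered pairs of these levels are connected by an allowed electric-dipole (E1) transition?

2

(a)–(b): forbidden (parity, ΔS).
(a)–(c): forbidden (parity).
(a)–(d): allowed.
(a)–(e): forbidden (ΔL, ΔJ).
(b)–(c): forbidden (parity, ΔS).
(b)–(d): forbidden (ΔS).
(b)–(e): forbidden (ΔS, ΔL, ΔJ).
(c)–(d): allowed.
(c)–(e): forbidden (ΔL, ΔJ).
(d)–(e): forbidden (parity, ΔL, ΔJ).
Allowed pairs: 2 of 10.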